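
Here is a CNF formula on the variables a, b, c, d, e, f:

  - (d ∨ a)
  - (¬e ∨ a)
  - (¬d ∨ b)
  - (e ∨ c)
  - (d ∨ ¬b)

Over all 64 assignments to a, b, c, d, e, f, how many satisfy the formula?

Case analysis on d and a:
  d=T, a=T: f free; 3 ways for (b,c,e) × 2^1 = 6.
  d=T, a=F: remaining (b,c,e,f) ∈ {(T,T,F,F); (T,T,F,T)} — 2.
  d=F, a=T: f free; 3 ways for (b,c,e) × 2^1 = 6.
  d=F, a=F: a clause becomes empty — 0.
Total: 6 + 2 + 6 + 0 = 14.

14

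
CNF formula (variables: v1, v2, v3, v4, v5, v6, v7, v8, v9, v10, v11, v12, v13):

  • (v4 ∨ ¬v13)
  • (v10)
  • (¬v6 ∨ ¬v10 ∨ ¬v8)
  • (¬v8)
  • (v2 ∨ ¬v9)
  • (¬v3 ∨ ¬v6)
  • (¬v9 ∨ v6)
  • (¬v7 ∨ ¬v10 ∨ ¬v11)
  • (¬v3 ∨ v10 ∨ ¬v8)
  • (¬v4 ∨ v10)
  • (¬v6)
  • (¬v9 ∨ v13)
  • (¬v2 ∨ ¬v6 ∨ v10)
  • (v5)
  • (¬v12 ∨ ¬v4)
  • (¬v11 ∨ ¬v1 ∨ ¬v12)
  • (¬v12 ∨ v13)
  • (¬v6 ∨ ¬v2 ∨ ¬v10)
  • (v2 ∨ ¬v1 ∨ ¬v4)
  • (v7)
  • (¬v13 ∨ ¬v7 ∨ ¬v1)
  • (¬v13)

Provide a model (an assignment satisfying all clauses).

v1=0, v2=0, v3=0, v4=1, v5=1, v6=0, v7=1, v8=0, v9=0, v10=1, v11=0, v12=0, v13=0

Check each clause:
  1. (¬v13 ∨ v4) — ¬v13 is true.
  2. (v10) — v10 is true.
  3. (¬v6 ∨ ¬v10 ∨ ¬v8) — ¬v8 is true.
  4. (¬v8) — ¬v8 is true.
  5. (¬v9 ∨ v2) — ¬v9 is true.
  6. (¬v3 ∨ ¬v6) — ¬v6 is true.
  7. (¬v9 ∨ v6) — ¬v9 is true.
  8. (¬v7 ∨ ¬v10 ∨ ¬v11) — ¬v11 is true.
  9. (¬v3 ∨ ¬v8 ∨ v10) — ¬v8 is true.
  10. (¬v4 ∨ v10) — v10 is true.
  11. (¬v6) — ¬v6 is true.
  12. (v13 ∨ ¬v9) — ¬v9 is true.
  13. (v10 ∨ ¬v2 ∨ ¬v6) — v10 is true.
  14. (v5) — v5 is true.
  15. (¬v4 ∨ ¬v12) — ¬v12 is true.
  16. (¬v1 ∨ ¬v12 ∨ ¬v11) — ¬v12 is true.
  17. (v13 ∨ ¬v12) — ¬v12 is true.
  18. (¬v10 ∨ ¬v6 ∨ ¬v2) — ¬v6 is true.
  19. (v2 ∨ ¬v4 ∨ ¬v1) — ¬v1 is true.
  20. (v7) — v7 is true.
  21. (¬v1 ∨ ¬v7 ∨ ¬v13) — ¬v13 is true.
  22. (¬v13) — ¬v13 is true.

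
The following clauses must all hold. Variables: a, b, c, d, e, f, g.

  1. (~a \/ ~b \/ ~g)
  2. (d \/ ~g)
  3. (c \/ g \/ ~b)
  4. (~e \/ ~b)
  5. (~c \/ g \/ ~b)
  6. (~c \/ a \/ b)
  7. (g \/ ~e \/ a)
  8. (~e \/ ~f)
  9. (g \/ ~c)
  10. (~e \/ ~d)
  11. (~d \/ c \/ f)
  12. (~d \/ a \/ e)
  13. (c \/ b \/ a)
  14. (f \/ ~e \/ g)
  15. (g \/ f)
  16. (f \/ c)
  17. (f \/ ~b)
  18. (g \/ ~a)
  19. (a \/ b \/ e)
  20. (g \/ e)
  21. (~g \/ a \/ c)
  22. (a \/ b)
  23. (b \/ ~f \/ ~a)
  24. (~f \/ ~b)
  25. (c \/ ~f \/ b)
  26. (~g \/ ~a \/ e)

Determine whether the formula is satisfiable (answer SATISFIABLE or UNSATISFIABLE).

b = True:
  propagation gives e=False, f=True; an empty clause results — contradiction.
b = False:
  propagation gives a=True, g=True, d=True, e=False; an empty clause results — contradiction.
Every branch closes, so no satisfying assignment exists.

UNSATISFIABLE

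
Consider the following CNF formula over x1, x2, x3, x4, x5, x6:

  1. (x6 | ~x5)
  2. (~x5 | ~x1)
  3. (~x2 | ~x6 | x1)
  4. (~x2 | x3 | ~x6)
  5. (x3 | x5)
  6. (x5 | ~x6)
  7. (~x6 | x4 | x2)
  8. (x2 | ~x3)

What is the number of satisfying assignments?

Satisfying assignments:
  x1=F x2=F x3=F x4=T x5=T x6=T
  x1=F x2=T x3=T x4=F x5=F x6=F
  x1=F x2=T x3=T x4=T x5=F x6=F
  x1=T x2=T x3=T x4=F x5=F x6=F
  x1=T x2=T x3=T x4=T x5=F x6=F
That's 5 in total.

5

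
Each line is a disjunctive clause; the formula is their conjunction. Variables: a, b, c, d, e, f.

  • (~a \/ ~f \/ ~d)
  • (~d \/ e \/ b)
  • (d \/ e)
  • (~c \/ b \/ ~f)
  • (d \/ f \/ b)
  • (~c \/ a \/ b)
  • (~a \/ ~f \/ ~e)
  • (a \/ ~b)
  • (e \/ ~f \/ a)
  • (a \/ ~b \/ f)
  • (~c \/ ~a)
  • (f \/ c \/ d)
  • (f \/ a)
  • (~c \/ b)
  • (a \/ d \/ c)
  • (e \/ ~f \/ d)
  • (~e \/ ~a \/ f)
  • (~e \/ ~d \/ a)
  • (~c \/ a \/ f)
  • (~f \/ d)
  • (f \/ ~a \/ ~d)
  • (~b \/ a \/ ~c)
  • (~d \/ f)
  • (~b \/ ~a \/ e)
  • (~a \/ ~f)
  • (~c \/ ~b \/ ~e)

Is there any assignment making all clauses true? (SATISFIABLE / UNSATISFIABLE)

a = True:
  propagation gives c=False, f=False, d=True; an empty clause results — contradiction.
a = False:
  propagation gives b=False, c=False, f=True, e=True; an empty clause results — contradiction.
Every branch closes, so no satisfying assignment exists.

UNSATISFIABLE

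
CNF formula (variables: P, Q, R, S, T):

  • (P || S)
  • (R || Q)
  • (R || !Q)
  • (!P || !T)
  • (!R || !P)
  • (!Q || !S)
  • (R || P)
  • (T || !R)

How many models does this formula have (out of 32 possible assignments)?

Satisfying assignments:
  P=0 Q=0 R=1 S=1 T=1
That's 1 in total.

1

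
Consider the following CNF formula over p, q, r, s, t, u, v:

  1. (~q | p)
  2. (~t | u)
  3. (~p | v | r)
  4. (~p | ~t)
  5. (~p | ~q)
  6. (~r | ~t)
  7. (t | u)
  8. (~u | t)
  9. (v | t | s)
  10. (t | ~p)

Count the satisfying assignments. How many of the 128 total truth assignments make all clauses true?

4

The models are:
  p=0 q=0 r=0 s=0 t=1 u=1 v=0
  p=0 q=0 r=0 s=0 t=1 u=1 v=1
  p=0 q=0 r=0 s=1 t=1 u=1 v=0
  p=0 q=0 r=0 s=1 t=1 u=1 v=1
Count: 4.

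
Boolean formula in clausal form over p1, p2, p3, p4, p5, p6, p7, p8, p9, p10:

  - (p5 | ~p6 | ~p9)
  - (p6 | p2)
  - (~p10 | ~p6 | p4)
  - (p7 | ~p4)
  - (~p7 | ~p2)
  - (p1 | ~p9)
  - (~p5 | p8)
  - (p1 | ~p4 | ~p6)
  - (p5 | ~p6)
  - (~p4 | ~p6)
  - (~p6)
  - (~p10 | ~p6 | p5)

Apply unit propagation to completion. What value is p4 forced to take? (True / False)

Unit clause (~p6) sets p6 = False.
In (p6 | p2), p6 is now false; p2 must hold, so p2 = True.
(~p2 | ~p7) with p2 = True leaves only ~p7, so p7 = False.
In (p7 | ~p4), p7 is now false; ~p4 must hold, so p4 = False.

False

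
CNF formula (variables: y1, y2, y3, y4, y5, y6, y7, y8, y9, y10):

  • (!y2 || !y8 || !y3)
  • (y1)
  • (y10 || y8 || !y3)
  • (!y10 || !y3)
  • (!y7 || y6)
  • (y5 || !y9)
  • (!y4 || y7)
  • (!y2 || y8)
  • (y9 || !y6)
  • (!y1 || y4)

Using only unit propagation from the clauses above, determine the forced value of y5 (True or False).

True

(y1) is a unit clause: y1 = True.
(y4 || !y1) with y1 = True leaves only y4, so y4 = True.
(y7 || !y4) with y4 = True leaves only y7, so y7 = True.
(y6 || !y7) with y7 = True leaves only y6, so y6 = True.
From (!y6 || y9) and y6 = True: y9 = True.
(!y9 || y5) with y9 = True leaves only y5, so y5 = True.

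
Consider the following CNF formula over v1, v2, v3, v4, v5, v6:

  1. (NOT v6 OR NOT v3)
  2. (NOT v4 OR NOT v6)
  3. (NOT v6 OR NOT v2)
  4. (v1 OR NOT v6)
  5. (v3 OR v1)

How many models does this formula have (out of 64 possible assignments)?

26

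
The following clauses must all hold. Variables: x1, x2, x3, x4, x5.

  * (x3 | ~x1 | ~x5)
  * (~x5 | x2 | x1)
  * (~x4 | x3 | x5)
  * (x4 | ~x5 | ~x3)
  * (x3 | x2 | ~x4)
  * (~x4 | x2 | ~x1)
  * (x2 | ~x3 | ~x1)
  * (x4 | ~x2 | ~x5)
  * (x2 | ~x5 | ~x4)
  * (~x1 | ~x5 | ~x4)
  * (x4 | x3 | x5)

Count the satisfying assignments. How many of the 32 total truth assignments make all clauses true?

Split on x4, then x5.
  x4=1, x5=1: remaining (x1,x2,x3) ∈ {(0,1,0); (0,1,1)} — 2.
  x4=1, x5=0: remaining (x1,x2,x3) ∈ {(0,0,1); (0,1,1); (1,1,1)} — 3.
  x4=0, x5=1: a clause becomes empty — 0.
  x4=0, x5=0: remaining (x1,x2,x3) ∈ {(0,0,1); (0,1,1); (1,1,1)} — 3.
Total: 2 + 3 + 0 + 3 = 8.

8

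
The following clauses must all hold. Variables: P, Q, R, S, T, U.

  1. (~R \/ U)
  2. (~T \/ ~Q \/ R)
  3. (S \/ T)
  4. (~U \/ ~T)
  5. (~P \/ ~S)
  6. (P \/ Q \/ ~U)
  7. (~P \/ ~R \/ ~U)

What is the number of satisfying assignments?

7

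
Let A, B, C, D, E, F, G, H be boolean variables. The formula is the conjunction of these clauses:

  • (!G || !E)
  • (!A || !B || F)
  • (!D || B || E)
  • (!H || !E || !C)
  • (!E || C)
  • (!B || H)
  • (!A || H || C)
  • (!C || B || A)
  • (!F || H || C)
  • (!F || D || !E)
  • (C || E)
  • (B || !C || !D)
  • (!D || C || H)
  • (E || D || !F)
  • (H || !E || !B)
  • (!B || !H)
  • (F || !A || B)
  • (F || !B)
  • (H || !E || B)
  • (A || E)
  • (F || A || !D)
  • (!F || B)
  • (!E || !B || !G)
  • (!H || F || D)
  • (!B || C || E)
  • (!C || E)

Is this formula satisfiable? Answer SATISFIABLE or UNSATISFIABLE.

UNSATISFIABLE

B = True:
  propagation gives H=True; an empty clause results — contradiction.
B = False:
  propagation gives F=False, A=False, C=False, E=False; an empty clause results — contradiction.
Every branch closes, so no satisfying assignment exists.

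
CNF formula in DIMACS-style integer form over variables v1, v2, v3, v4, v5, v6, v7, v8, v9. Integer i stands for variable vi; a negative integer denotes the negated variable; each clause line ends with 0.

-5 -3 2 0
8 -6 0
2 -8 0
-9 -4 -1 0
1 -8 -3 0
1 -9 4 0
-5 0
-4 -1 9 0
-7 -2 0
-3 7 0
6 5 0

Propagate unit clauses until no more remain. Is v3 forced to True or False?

(¬v5) stands alone — v5 = False.
(v6 ∨ v5): since v5 = False, the clause reduces to (v6). v6 = True.
From (v8 ∨ ¬v6) and v6 = True: v8 = True.
In (¬v8 ∨ v2), ¬v8 is now false; v2 must hold, so v2 = True.
(¬v2 ∨ ¬v7) with v2 = True leaves only ¬v7, so v7 = False.
From (¬v3 ∨ v7) and v7 = False: v3 = False.

False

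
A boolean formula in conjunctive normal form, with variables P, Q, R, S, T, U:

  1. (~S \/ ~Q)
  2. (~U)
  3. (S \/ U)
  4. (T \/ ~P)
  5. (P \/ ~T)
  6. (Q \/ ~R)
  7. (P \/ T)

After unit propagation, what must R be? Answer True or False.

False

(~U) stands alone — U = False.
(S \/ U): since U = False, the clause reduces to (S). S = True.
From (~Q \/ ~S) and S = True: Q = False.
From (~R \/ Q) and Q = False: R = False.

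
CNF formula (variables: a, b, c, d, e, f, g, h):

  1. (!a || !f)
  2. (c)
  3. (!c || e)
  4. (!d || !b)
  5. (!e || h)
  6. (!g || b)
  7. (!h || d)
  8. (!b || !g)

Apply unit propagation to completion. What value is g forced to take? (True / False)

False

Unit clause (c) sets c = True.
(e || !c) with c = True leaves only e, so e = True.
In (!e || h), !e is now false; h must hold, so h = True.
In (!h || d), !h is now false; d must hold, so d = True.
(!d || !b): since d = True, the clause reduces to (!b). b = False.
(b || !g): since b = False, the clause reduces to (!g). g = False.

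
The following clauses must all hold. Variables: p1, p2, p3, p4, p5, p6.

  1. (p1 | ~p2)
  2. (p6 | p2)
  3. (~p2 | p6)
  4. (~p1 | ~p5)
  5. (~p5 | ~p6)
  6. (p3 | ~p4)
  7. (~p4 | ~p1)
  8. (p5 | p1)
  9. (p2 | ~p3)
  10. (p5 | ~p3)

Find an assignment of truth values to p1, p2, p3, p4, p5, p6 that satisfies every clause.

Pure literal: p4 appears only negated; assign p4 = False.
Branch on p1: take p1 = True.
  then p5 is forced to False.
  then p3 is forced to False.
The remaining clauses are satisfied by p2 = False, p6 = True.
Every clause has at least one true literal under this assignment.

p1=1, p2=0, p3=0, p4=0, p5=0, p6=1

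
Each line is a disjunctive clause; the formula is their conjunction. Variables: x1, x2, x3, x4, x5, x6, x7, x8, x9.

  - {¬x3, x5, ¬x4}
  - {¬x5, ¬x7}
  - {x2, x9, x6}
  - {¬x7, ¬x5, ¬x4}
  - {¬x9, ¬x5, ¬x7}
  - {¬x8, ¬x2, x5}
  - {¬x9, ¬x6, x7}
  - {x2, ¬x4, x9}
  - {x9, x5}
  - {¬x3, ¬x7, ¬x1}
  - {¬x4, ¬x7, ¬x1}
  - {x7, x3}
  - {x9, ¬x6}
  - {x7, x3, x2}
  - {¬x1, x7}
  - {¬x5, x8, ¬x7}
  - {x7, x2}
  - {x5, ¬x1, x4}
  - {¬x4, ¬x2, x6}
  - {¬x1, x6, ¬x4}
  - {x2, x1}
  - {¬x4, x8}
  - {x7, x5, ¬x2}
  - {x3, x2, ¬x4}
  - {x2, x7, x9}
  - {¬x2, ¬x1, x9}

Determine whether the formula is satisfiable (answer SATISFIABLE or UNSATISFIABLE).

SATISFIABLE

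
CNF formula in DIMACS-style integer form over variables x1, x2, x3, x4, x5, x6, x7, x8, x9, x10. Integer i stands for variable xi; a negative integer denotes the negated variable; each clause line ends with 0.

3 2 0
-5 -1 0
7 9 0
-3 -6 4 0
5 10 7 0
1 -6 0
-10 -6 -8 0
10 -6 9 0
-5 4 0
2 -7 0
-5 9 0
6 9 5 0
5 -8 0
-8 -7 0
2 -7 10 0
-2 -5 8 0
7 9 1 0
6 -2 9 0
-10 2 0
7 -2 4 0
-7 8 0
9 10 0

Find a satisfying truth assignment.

x1 = 0  x2 = 1  x3 = 0  x4 = 1  x5 = 1  x6 = 0  x7 = 0  x8 = 1  x9 = 1  x10 = 0

Check each clause:
  1. (x3 | x2) — x2 is true.
  2. (~x1 | ~x5) — ~x1 is true.
  3. (x9 | x7) — x9 is true.
  4. (~x6 | ~x3 | x4) — ~x6 is true.
  5. (x7 | x10 | x5) — x5 is true.
  6. (~x6 | x1) — ~x6 is true.
  7. (~x6 | ~x8 | ~x10) — ~x6 is true.
  8. (~x6 | x9 | x10) — x9 is true.
  9. (~x5 | x4) — x4 is true.
  10. (x2 | ~x7) — ~x7 is true.
  11. (x9 | ~x5) — x9 is true.
  12. (x6 | x9 | x5) — x9 is true.
  13. (~x8 | x5) — x5 is true.
  14. (~x8 | ~x7) — ~x7 is true.
  15. (x10 | ~x7 | x2) — ~x7 is true.
  16. (x8 | ~x5 | ~x2) — x8 is true.
  17. (x1 | x7 | x9) — x9 is true.
  18. (~x2 | x9 | x6) — x9 is true.
  19. (~x10 | x2) — x2 is true.
  20. (x4 | ~x2 | x7) — x4 is true.
  21. (x8 | ~x7) — x8 is true.
  22. (x10 | x9) — x9 is true.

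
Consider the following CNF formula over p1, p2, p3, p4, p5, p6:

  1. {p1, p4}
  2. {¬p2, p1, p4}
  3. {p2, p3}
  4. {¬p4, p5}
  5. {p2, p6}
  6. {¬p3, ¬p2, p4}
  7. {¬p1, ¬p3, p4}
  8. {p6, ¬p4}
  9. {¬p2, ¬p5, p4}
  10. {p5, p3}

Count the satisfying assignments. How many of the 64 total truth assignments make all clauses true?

6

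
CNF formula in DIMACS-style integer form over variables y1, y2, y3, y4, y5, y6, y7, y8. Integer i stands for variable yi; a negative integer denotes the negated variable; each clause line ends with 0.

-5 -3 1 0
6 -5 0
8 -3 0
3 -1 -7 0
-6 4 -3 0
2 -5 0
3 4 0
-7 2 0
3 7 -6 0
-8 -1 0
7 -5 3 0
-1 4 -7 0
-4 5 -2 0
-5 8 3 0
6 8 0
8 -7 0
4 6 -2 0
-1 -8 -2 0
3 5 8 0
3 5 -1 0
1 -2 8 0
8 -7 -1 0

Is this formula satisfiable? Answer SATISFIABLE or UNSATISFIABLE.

Set y1 = False and propagate.
Try y2 = True.
  then y8 is forced to True.
Set y3 = False and propagate.
  then y4 is forced to True.
  then y5 is forced to True.
  then y6 is forced to True.
  then y7 is forced to True.
So y1 = False  y2 = True  y3 = False  y4 = True  y5 = True  y6 = True  y7 = True  y8 = True is a satisfying assignment.

SATISFIABLE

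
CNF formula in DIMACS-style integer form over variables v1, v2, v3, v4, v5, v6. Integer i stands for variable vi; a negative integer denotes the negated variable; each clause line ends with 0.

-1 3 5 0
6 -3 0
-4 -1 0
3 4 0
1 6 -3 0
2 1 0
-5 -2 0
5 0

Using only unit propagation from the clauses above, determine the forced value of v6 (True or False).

(v5) is a unit clause: v5 = True.
(!v5 || !v2): since v5 = True, the clause reduces to (!v2). v2 = False.
In (v2 || v1), v2 is now false; v1 must hold, so v1 = True.
(!v1 || !v4): since v1 = True, the clause reduces to (!v4). v4 = False.
(v4 || v3): since v4 = False, the clause reduces to (v3). v3 = True.
In (!v3 || v6), !v3 is now false; v6 must hold, so v6 = True.

True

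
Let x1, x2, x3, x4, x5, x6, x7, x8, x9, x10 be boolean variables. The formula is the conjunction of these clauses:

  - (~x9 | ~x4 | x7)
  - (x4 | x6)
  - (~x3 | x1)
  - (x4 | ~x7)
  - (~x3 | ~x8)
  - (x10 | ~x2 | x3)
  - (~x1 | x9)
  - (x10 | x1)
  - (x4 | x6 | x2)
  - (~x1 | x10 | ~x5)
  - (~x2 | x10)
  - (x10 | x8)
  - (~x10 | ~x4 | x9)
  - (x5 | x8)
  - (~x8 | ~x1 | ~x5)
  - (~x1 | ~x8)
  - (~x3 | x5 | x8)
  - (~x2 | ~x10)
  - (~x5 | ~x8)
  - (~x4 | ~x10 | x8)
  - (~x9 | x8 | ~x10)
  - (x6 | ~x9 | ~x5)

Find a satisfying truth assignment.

x6 occurs only positively in the remaining clauses — set x6 = True.
Set x1 = False and propagate.
  then x3 is forced to False.
  then x10 is forced to True.
  then x2 is forced to False.
Set x4 = False and propagate.
  then x7 is forced to False.
Branch on x5: take x5 = False.
  then x8 is forced to True.
x9 is now unconstrained; take x9 = False.

x1=F, x2=F, x3=F, x4=F, x5=F, x6=T, x7=F, x8=T, x9=F, x10=T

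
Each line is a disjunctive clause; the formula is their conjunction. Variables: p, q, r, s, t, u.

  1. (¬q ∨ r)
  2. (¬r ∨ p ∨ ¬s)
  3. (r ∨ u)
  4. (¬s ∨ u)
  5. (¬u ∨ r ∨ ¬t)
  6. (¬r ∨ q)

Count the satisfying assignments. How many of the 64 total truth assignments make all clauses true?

Split on r, then u.
  r=T, u=T: t free; 3 ways for (p,q,s) × 2^1 = 6.
  r=T, u=F: remaining (p,q,s,t) ∈ {(F,T,F,F); (F,T,F,T); (T,T,F,F); (T,T,F,T)} — 4.
  r=F, u=T: remaining (p,q,s,t) ∈ {(F,F,F,F); (F,F,T,F); (T,F,F,F); (T,F,T,F)} — 4.
  r=F, u=F: a clause becomes empty — 0.
Total: 6 + 4 + 4 + 0 = 14.

14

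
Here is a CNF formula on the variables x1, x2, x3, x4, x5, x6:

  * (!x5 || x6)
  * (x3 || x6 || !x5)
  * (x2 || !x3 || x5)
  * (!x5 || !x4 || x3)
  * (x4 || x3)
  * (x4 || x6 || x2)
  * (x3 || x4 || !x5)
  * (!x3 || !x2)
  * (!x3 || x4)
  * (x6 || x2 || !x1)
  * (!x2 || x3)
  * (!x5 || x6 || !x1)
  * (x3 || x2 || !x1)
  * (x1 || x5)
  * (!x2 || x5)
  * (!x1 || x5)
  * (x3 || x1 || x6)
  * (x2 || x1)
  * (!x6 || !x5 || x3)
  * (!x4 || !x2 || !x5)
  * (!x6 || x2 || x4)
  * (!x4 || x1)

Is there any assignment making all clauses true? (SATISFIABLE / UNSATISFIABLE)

Set x1 = True and propagate.
  then x5 is forced to True.
  then x6 is forced to True.
  then x3 is forced to True.
  then x2 is forced to False.
  then x4 is forced to True.
Every clause has at least one true literal under this assignment.
So x1 = T, x2 = F, x3 = T, x4 = T, x5 = T, x6 = T is a satisfying assignment.

SATISFIABLE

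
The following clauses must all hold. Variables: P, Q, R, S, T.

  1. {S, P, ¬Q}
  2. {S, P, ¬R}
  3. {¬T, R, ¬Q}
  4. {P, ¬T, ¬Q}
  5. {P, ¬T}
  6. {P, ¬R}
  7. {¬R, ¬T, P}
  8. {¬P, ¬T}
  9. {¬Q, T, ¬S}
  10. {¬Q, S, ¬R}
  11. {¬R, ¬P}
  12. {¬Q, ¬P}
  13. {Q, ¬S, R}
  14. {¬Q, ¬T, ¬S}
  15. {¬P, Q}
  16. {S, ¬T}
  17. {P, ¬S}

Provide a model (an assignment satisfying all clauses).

P=F, Q=F, R=F, S=F, T=F

Check each clause:
  1. {¬Q, S, P} — ¬Q is true.
  2. {S, ¬R, P} — ¬R is true.
  3. {R, ¬Q, ¬T} — ¬Q is true.
  4. {¬Q, ¬T, P} — ¬T is true.
  5. {¬T, P} — ¬T is true.
  6. {¬R, P} — ¬R is true.
  7. {P, ¬T, ¬R} — ¬T is true.
  8. {¬T, ¬P} — ¬T is true.
  9. {¬Q, T, ¬S} — ¬S is true.
  10. {¬Q, S, ¬R} — ¬R is true.
  11. {¬P, ¬R} — ¬R is true.
  12. {¬P, ¬Q} — ¬P is true.
  13. {R, ¬S, Q} — ¬S is true.
  14. {¬Q, ¬T, ¬S} — ¬T is true.
  15. {¬P, Q} — ¬P is true.
  16. {S, ¬T} — ¬T is true.
  17. {P, ¬S} — ¬S is true.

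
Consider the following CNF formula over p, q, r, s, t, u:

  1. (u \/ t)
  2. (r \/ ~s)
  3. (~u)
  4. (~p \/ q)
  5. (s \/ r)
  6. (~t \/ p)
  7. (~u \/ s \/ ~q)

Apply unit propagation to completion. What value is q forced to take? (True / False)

True

Unit clause (~u) sets u = False.
In (t \/ u), u is now false; t must hold, so t = True.
From (~t \/ p) and t = True: p = True.
In (q \/ ~p), ~p is now false; q must hold, so q = True.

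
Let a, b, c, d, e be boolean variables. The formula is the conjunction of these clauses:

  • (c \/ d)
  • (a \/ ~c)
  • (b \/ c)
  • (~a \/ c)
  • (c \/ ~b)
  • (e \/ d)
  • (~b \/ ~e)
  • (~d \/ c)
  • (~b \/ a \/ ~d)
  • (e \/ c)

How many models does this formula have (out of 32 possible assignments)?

The models are:
  a=T b=F c=T d=F e=T
  a=T b=F c=T d=T e=F
  a=T b=F c=T d=T e=T
  a=T b=T c=T d=T e=F
Count: 4.

4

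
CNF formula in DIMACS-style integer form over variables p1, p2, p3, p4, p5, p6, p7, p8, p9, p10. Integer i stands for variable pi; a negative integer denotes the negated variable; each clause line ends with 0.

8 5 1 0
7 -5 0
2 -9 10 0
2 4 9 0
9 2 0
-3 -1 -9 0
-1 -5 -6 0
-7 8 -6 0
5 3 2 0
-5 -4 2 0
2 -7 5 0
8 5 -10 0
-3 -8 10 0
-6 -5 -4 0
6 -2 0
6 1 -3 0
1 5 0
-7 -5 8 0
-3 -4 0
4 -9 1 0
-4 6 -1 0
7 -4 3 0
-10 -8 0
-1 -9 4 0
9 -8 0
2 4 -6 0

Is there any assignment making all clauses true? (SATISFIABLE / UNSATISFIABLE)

SATISFIABLE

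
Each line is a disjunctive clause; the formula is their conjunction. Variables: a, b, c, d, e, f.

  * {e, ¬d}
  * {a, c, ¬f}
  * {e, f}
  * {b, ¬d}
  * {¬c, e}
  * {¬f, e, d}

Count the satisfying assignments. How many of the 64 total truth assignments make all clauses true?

21

Case analysis on e and d:
  e=1, d=1: 7 of the 16 assignments to (a,b,c,f) work.
  e=1, d=0: b free; 7 ways for (a,c,f) × 2^1 = 14.
  e=0, d=1: a clause becomes empty — 0.
  e=0, d=0: a clause becomes empty — 0.
Total: 7 + 14 + 0 + 0 = 21.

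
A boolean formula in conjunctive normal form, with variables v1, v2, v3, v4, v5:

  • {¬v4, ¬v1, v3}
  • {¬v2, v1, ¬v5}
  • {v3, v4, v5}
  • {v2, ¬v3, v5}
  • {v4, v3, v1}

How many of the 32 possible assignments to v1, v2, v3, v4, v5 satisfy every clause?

15

Case analysis on v3 and v1:
  v3=T, v1=T: v4 free; 3 ways for (v2,v5) × 2^1 = 6.
  v3=T, v1=F: remaining (v2,v4,v5) ∈ {(F,F,T); (F,T,T); (T,F,F); (T,T,F)} — 4.
  v3=F, v1=T: remaining (v2,v4,v5) ∈ {(F,F,T); (T,F,T)} — 2.
  v3=F, v1=F: remaining (v2,v4,v5) ∈ {(F,T,F); (F,T,T); (T,T,F)} — 3.
Total: 6 + 4 + 2 + 3 = 15.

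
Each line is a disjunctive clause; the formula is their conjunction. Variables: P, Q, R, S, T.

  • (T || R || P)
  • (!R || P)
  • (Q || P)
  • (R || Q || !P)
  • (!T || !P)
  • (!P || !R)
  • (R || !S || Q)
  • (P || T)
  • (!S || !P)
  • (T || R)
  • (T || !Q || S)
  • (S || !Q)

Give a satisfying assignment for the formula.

P=F, Q=T, R=F, S=T, T=T

Set P = False and propagate.
  then R is forced to False.
  then T is forced to True.
  then Q is forced to True.
  then S is forced to True.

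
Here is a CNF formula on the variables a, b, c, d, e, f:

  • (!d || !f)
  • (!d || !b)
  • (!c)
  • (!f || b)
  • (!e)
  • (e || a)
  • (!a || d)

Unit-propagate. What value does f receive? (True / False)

False

Unit clause (!c) sets c = False.
(!e) is a unit clause: e = False.
In (a || e), e is now false; a must hold, so a = True.
From (!a || d) and a = True: d = True.
In (!f || !d), !d is now false; !f must hold, so f = False.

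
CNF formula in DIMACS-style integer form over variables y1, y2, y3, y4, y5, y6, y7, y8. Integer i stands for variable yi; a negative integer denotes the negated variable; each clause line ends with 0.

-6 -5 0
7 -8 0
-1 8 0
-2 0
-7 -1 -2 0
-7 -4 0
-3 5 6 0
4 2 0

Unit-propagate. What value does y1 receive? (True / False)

(¬y2) stands alone — y2 = False.
From (y2 ∨ y4) and y2 = False: y4 = True.
From (¬y7 ∨ ¬y4) and y4 = True: y7 = False.
(y7 ∨ ¬y8) with y7 = False leaves only ¬y8, so y8 = False.
From (¬y1 ∨ y8) and y8 = False: y1 = False.

False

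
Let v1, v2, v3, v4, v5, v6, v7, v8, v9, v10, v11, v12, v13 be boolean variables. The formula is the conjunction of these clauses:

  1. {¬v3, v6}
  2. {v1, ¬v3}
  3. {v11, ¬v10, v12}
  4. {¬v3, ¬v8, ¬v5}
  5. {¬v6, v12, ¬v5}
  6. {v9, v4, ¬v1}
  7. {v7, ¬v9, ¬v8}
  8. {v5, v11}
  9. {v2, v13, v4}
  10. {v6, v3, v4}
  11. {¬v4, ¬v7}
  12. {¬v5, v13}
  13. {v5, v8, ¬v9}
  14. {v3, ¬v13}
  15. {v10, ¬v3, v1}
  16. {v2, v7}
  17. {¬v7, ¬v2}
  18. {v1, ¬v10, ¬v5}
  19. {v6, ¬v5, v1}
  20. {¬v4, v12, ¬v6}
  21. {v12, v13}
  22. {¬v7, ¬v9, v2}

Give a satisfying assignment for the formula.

v1=True, v2=True, v3=True, v4=True, v5=True, v6=True, v7=False, v8=False, v9=True, v10=True, v11=False, v12=True, v13=True

v12 occurs only positively in the remaining clauses — set v12 = True.
Set v1 = True and propagate.
Try v2 = True.
  then v7 is forced to False.
Branch on v3: take v3 = True.
  then v6 is forced to True.
For the remaining variables, v4 = True, v5 = True, v8 = False, v9 = True, v10 = True, v11 = False, v13 = True works.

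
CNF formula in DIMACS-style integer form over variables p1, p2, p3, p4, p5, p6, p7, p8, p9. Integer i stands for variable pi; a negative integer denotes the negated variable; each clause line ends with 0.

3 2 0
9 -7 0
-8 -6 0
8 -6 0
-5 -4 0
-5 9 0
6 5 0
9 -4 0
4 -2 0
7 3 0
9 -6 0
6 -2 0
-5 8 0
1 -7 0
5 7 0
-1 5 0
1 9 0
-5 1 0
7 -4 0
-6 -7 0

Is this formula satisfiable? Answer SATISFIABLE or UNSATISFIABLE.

SATISFIABLE

p3 occurs only positively in the remaining clauses — set p3 = True.
p9 occurs only positively in the remaining clauses — set p9 = True.
Try p1 = True.
  then p5 is forced to True.
  then p4 is forced to False.
  then p2 is forced to False.
  then p8 is forced to True.
  then p6 is forced to False.
p7 is now unconstrained; take p7 = False.
So p1=1, p2=0, p3=1, p4=0, p5=1, p6=0, p7=0, p8=1, p9=1 is a satisfying assignment.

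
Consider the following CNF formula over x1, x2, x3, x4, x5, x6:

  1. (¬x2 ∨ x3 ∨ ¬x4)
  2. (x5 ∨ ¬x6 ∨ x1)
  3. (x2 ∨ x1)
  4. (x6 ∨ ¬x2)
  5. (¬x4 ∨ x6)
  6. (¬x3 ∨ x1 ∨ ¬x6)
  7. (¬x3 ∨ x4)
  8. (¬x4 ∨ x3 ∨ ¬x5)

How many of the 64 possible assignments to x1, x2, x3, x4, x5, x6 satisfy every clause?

12

Split on x3, then x4.
  x3=T, x4=T: remaining (x1,x2,x5,x6) ∈ {(T,F,F,T); (T,F,T,T); (T,T,F,T); (T,T,T,T)} — 4.
  x3=T, x4=F: a clause becomes empty — 0.
  x3=F, x4=T: remaining (x1,x2,x5,x6) ∈ {(T,F,F,T)} — 1.
  x3=F, x4=F: 7 of the 16 assignments to (x1,x2,x5,x6) work.
Total: 4 + 0 + 1 + 7 = 12.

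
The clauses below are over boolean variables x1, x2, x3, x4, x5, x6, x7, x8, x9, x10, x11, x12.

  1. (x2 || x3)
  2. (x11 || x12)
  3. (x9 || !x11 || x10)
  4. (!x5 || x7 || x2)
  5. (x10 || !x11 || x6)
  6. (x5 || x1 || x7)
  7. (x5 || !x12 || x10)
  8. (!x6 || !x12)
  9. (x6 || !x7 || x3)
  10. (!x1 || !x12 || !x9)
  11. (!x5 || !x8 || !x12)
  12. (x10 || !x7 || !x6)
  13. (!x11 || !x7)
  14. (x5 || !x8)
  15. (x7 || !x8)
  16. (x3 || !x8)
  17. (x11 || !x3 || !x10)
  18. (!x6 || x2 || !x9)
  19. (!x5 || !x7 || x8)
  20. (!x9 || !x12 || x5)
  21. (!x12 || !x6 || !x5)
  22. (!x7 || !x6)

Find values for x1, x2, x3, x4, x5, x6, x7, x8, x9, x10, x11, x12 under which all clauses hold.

x1 = 0, x2 = 1, x3 = 1, x4 = 1, x5 = 1, x6 = 0, x7 = 0, x8 = 0, x9 = 0, x10 = 1, x11 = 1, x12 = 1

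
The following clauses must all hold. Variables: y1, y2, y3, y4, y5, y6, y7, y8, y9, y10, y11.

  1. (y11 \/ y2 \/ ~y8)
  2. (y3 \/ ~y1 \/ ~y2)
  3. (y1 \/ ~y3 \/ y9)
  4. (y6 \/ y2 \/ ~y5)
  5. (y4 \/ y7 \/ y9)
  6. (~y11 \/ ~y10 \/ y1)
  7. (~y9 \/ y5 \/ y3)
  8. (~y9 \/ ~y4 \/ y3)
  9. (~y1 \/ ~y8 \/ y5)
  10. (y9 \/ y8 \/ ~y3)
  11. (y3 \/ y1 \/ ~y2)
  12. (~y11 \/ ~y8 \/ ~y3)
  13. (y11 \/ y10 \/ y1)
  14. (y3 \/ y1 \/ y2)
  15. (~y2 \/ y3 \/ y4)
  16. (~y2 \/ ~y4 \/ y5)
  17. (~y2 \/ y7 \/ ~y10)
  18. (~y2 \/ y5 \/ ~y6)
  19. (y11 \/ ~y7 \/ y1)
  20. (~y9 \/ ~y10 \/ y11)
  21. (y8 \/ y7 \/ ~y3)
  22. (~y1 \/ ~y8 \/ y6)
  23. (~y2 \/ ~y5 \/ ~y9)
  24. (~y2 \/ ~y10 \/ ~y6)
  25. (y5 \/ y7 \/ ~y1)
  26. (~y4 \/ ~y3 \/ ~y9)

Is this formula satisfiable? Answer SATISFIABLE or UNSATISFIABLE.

SATISFIABLE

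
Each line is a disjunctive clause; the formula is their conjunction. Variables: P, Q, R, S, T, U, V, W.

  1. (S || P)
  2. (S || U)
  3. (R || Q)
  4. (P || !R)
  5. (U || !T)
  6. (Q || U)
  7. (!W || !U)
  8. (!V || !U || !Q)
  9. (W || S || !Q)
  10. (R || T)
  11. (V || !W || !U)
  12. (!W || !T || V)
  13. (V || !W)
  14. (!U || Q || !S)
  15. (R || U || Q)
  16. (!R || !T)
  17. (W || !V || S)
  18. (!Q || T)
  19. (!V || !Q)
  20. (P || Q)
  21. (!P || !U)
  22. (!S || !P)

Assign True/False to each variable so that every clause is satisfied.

P=False, Q=True, R=False, S=True, T=True, U=True, V=False, W=False

Check each clause:
  1. (S || P) — S is true.
  2. (S || U) — S is true.
  3. (R || Q) — Q is true.
  4. (!R || P) — !R is true.
  5. (!T || U) — U is true.
  6. (Q || U) — Q is true.
  7. (!U || !W) — !W is true.
  8. (!Q || !U || !V) — !V is true.
  9. (!Q || W || S) — S is true.
  10. (R || T) — T is true.
  11. (V || !U || !W) — !W is true.
  12. (!W || V || !T) — !W is true.
  13. (!W || V) — !W is true.
  14. (!S || !U || Q) — Q is true.
  15. (Q || R || U) — Q is true.
  16. (!T || !R) — !R is true.
  17. (W || !V || S) — !V is true.
  18. (T || !Q) — T is true.
  19. (!Q || !V) — !V is true.
  20. (P || Q) — Q is true.
  21. (!P || !U) — !P is true.
  22. (!P || !S) — !P is true.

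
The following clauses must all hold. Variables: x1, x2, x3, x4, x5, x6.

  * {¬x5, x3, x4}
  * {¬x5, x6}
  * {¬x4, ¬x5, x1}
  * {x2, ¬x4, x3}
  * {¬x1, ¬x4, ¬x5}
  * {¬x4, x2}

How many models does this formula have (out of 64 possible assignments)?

Case analysis on x4 and x5:
  x4=T, x5=T: a clause becomes empty — 0.
  x4=T, x5=F: forces x2=T; x1, x3, x6 free → 2^3 = 8.
  x4=F, x5=T: remaining (x1,x2,x3,x6) ∈ {(F,F,T,T); (F,T,T,T); (T,F,T,T); (T,T,T,T)} — 4.
  x4=F, x5=F: x1, x2, x3, x6 free → 2^4 = 16.
Total: 0 + 8 + 4 + 16 = 28.

28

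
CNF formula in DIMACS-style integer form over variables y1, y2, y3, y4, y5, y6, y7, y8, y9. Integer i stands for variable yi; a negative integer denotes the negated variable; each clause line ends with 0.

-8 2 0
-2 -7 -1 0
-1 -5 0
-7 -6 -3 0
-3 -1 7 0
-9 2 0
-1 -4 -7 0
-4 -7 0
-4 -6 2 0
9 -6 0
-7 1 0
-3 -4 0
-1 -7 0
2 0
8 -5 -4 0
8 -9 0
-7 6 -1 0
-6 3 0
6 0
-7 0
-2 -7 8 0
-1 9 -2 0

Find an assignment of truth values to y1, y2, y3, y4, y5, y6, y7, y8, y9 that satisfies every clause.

y1=0, y2=1, y3=1, y4=0, y5=0, y6=1, y7=0, y8=1, y9=1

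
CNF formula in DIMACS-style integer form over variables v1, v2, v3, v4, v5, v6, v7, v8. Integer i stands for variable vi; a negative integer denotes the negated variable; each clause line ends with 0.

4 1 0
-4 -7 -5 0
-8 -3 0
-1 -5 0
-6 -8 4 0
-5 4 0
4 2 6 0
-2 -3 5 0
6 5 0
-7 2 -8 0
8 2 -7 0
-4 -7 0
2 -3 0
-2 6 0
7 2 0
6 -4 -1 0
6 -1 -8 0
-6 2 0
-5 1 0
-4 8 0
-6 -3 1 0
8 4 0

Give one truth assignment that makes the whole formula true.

v3 occurs only negated in the remaining clauses — set v3 = False.
Try v1 = True.
  then v5 is forced to False.
  then v6 is forced to True.
  then v2 is forced to True.
Try v4 = True.
  then v7 is forced to False.
  then v8 is forced to True.

v1=T, v2=T, v3=F, v4=T, v5=F, v6=T, v7=F, v8=T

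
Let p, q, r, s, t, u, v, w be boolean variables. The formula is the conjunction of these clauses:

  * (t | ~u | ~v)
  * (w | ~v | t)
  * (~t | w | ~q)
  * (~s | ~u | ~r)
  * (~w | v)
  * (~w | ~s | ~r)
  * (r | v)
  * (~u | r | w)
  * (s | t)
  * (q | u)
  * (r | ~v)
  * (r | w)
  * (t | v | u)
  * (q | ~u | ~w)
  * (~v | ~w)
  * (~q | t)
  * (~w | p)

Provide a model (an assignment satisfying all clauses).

Pure literal: p appears only positively; assign p = True.
Set q = False and propagate.
  then u is forced to True.
  then w is forced to False.
  then r is forced to True.
  then s is forced to False.
  then t is forced to True.
v is now unconstrained; take v = True.
Every clause has at least one true literal under this assignment.
Check each clause:
  1. (~u | t | ~v) — t is true.
  2. (~v | t | w) — t is true.
  3. (~q | ~t | w) — ~q is true.
  4. (~u | ~r | ~s) — ~s is true.
  5. (v | ~w) — ~w is true.
  6. (~r | ~w | ~s) — ~w is true.
  7. (v | r) — r is true.
  8. (r | w | ~u) — r is true.
  9. (t | s) — t is true.
  10. (u | q) — u is true.
  11. (r | ~v) — r is true.
  12. (w | r) — r is true.
  13. (t | v | u) — t is true.
  14. (~u | q | ~w) — ~w is true.
  15. (~w | ~v) — ~w is true.
  16. (t | ~q) — t is true.
  17. (p | ~w) — ~w is true.

p = True, q = False, r = True, s = False, t = True, u = True, v = True, w = False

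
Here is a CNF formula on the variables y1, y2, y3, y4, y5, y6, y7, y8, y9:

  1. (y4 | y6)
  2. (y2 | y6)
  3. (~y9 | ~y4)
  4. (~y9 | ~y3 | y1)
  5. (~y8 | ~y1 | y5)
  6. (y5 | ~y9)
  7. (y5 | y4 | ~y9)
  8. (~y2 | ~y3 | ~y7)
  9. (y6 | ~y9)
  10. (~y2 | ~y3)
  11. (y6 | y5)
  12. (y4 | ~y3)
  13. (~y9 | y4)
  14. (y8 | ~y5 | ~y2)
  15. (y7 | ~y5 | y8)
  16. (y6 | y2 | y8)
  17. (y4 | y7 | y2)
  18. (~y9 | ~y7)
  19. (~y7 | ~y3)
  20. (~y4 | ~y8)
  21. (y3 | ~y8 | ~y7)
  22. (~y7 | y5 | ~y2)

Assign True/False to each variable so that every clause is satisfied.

y1=F  y2=F  y3=F  y4=T  y5=F  y6=T  y7=F  y8=F  y9=F

y6 occurs only positively in the remaining clauses — set y6 = True.
y9 occurs only negated in the remaining clauses — set y9 = False.
Try y1 = False.
Branch on y2: take y2 = False.
The remaining clauses are satisfied by y3 = False, y4 = True, y5 = False, y7 = False, y8 = False.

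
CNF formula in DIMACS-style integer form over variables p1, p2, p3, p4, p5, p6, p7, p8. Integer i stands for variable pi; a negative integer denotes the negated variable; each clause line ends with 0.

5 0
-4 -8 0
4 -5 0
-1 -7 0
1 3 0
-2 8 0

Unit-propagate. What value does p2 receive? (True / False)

False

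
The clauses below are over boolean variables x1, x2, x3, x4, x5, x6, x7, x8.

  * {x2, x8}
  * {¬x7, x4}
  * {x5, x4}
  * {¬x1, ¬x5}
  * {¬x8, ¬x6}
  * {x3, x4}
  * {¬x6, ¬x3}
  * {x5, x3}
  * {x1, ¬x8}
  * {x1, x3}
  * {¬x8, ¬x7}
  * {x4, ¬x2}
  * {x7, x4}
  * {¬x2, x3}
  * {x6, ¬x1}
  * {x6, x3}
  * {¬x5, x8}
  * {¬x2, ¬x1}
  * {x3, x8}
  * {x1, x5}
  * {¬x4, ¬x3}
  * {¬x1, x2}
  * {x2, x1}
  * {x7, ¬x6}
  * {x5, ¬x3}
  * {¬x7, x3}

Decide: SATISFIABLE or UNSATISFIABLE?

UNSATISFIABLE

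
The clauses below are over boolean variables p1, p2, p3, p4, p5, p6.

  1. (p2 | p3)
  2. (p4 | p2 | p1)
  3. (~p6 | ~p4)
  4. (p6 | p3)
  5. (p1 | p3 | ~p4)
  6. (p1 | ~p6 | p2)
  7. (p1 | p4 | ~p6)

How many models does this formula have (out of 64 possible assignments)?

20

Case analysis on p1 and p4:
  p1=T, p4=T: remaining (p2,p3,p5,p6) ∈ {(F,T,F,F); (F,T,T,F); (T,T,F,F); (T,T,T,F)} — 4.
  p1=T, p4=F: p5 free; 5 ways for (p2,p3,p6) × 2^1 = 10.
  p1=F, p4=T: remaining (p2,p3,p5,p6) ∈ {(F,T,F,F); (F,T,T,F); (T,T,F,F); (T,T,T,F)} — 4.
  p1=F, p4=F: remaining (p2,p3,p5,p6) ∈ {(T,T,F,F); (T,T,T,F)} — 2.
Total: 4 + 10 + 4 + 2 = 20.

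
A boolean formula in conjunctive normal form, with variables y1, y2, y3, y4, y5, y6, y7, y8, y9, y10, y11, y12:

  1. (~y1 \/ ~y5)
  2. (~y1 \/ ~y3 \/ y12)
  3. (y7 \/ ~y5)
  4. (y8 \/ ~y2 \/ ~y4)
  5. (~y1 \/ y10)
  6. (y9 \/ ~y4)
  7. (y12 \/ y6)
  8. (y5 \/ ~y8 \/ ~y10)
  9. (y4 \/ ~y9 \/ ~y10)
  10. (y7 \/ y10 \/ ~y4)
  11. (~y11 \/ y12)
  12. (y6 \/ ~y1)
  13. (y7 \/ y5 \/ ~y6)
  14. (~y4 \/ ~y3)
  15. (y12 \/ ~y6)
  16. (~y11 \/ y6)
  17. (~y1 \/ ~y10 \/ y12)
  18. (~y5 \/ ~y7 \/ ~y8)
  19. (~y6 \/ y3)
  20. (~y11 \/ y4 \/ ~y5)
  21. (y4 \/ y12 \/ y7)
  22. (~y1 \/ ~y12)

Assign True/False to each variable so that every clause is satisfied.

y1=0, y2=0, y3=0, y4=0, y5=0, y6=0, y7=0, y8=0, y9=0, y10=0, y11=0, y12=1

Pure literal: y1 appears only negated; assign y1 = False.
Pure literal: y2 appears only negated; assign y2 = False.
Branch on y3: take y3 = False.
  then y6 is forced to False.
  then y12 is forced to True.
  then y11 is forced to False.
Try y4 = False.
For the remaining variables, y5 = False, y7 = False, y8 = False, y9 = False, y10 = False works.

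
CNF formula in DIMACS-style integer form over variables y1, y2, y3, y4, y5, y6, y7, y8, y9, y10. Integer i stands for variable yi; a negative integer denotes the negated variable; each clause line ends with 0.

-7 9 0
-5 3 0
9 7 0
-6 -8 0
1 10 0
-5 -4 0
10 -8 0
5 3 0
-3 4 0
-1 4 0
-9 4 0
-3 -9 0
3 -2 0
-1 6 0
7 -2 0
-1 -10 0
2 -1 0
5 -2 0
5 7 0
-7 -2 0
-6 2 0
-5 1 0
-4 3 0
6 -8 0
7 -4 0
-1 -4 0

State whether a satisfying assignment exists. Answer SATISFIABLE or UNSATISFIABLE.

y1 = True:
  propagation gives y4=True; an empty clause results — contradiction.
y1 = False:
  propagation gives y10=True, y5=False, y3=True, y4=True; an empty clause results — contradiction.
Every branch closes, so no satisfying assignment exists.

UNSATISFIABLE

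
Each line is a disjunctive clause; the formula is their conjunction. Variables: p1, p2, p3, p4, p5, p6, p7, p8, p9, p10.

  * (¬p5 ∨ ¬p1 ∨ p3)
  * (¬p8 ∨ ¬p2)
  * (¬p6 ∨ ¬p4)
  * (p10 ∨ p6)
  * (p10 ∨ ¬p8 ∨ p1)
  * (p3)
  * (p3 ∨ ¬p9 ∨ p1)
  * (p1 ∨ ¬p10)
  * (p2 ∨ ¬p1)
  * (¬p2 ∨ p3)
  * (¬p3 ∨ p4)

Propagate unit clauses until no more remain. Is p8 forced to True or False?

(p3) stands alone — p3 = True.
(p4 ∨ ¬p3) with p3 = True leaves only p4, so p4 = True.
(¬p4 ∨ ¬p6): since p4 = True, the clause reduces to (¬p6). p6 = False.
In (p6 ∨ p10), p6 is now false; p10 must hold, so p10 = True.
(¬p10 ∨ p1) with p10 = True leaves only p1, so p1 = True.
(p2 ∨ ¬p1): since p1 = True, the clause reduces to (p2). p2 = True.
In (¬p2 ∨ ¬p8), ¬p2 is now false; ¬p8 must hold, so p8 = False.

False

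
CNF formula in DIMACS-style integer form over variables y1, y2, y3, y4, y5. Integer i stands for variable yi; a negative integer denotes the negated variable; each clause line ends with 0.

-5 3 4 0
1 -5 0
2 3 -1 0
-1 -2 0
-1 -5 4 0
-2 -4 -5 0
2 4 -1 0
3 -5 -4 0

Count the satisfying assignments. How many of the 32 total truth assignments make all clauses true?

Case analysis on y1 and y4:
  y1=1, y4=1: remaining (y2,y3,y5) ∈ {(0,1,0); (0,1,1)} — 2.
  y1=1, y4=0: a clause becomes empty — 0.
  y1=0, y4=1: remaining (y2,y3,y5) ∈ {(0,0,0); (0,1,0); (1,0,0); (1,1,0)} — 4.
  y1=0, y4=0: remaining (y2,y3,y5) ∈ {(0,0,0); (0,1,0); (1,0,0); (1,1,0)} — 4.
Total: 2 + 0 + 4 + 4 = 10.

10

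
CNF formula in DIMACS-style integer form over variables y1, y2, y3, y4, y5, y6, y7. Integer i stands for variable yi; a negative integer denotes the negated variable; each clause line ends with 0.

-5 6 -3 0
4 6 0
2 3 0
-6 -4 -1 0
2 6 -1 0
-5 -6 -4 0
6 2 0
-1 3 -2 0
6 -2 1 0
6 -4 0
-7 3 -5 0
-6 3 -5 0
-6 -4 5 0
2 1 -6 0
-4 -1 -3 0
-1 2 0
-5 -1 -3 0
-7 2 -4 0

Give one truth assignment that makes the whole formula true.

y1=T  y2=T  y3=T  y4=F  y5=F  y6=T  y7=F

Pure literal: y7 appears only negated; assign y7 = False.
Try y1 = True.
  then y2 is forced to True.
  then y3 is forced to True.
  then y4 is forced to False.
  then y6 is forced to True.
  then y5 is forced to False.
Every clause has at least one true literal under this assignment.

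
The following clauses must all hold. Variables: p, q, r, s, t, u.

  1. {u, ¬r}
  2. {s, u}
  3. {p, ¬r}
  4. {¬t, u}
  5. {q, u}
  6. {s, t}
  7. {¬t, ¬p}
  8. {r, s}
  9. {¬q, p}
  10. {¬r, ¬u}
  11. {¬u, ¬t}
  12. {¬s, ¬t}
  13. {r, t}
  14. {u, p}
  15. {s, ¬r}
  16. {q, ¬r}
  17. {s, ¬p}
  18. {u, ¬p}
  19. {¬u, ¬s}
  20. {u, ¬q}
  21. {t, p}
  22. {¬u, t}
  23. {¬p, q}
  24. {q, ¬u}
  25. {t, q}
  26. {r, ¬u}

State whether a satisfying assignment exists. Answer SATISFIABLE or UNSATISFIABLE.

UNSATISFIABLE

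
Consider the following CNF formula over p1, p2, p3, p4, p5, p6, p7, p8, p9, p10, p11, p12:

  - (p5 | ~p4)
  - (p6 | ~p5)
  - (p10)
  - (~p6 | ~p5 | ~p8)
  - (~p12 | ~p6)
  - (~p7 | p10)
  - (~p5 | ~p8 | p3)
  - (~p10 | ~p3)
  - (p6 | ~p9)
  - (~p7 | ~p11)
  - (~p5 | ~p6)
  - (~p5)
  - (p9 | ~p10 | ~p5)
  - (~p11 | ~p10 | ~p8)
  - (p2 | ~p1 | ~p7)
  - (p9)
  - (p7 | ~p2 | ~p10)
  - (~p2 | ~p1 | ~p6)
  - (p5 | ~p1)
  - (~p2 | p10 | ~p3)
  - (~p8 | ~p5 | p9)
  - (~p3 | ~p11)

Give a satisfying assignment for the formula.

p1 = False, p2 = False, p3 = False, p4 = False, p5 = False, p6 = True, p7 = True, p8 = True, p9 = True, p10 = True, p11 = False, p12 = False

Check each clause:
  1. (~p4 | p5) — ~p4 is true.
  2. (~p5 | p6) — ~p5 is true.
  3. (p10) — p10 is true.
  4. (~p5 | ~p8 | ~p6) — ~p5 is true.
  5. (~p12 | ~p6) — ~p12 is true.
  6. (p10 | ~p7) — p10 is true.
  7. (p3 | ~p5 | ~p8) — ~p5 is true.
  8. (~p3 | ~p10) — ~p3 is true.
  9. (~p9 | p6) — p6 is true.
  10. (~p11 | ~p7) — ~p11 is true.
  11. (~p6 | ~p5) — ~p5 is true.
  12. (~p5) — ~p5 is true.
  13. (p9 | ~p10 | ~p5) — p9 is true.
  14. (~p11 | ~p8 | ~p10) — ~p11 is true.
  15. (p2 | ~p1 | ~p7) — ~p1 is true.
  16. (p9) — p9 is true.
  17. (~p2 | p7 | ~p10) — ~p2 is true.
  18. (~p2 | ~p1 | ~p6) — ~p1 is true.
  19. (~p1 | p5) — ~p1 is true.
  20. (~p3 | p10 | ~p2) — p10 is true.
  21. (~p5 | ~p8 | p9) — p9 is true.
  22. (~p3 | ~p11) — ~p11 is true.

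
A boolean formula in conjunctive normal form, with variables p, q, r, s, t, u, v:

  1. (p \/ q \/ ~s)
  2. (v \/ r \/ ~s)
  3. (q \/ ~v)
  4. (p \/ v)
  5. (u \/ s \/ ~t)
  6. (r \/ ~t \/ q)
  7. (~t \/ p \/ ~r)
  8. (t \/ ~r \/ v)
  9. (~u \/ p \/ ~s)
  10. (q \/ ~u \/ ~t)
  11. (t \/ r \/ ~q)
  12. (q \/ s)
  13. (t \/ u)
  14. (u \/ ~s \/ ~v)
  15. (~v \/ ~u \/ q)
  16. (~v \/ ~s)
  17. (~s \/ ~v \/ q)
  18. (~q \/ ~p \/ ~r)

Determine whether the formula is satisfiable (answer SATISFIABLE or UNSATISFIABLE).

SATISFIABLE

Branch on p: take p = True.
Try q = True.
  then r is forced to False.
  then t is forced to True.
For the remaining variables, s = False, u = True, v = True works.
Every clause has at least one true literal under this assignment.
So p=True, q=True, r=False, s=False, t=True, u=True, v=True is a satisfying assignment.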